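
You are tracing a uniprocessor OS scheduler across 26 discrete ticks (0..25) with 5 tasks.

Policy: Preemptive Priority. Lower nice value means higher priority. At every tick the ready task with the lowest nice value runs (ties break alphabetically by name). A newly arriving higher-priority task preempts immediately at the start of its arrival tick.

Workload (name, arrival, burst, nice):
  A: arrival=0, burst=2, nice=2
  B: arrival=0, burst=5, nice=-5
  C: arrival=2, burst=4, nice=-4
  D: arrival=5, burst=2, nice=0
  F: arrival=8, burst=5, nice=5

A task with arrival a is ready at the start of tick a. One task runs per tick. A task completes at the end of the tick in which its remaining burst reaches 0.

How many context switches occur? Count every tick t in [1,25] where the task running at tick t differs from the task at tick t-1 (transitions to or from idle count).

t=0: ready={A,B} → run B
t=1: ready={A,B} → run B
t=2: ready={A,B,C} → run B
t=3: ready={A,B,C} → run B
t=4: ready={A,B,C} → run B
t=5: ready={A,C,D} → run C
t=6: ready={A,C,D} → run C
t=7: ready={A,C,D} → run C
t=8: ready={A,C,D,F} → run C
t=9: ready={A,D,F} → run D
t=10: ready={A,D,F} → run D
t=11: ready={A,F} → run A
t=12: ready={A,F} → run A
t=13: ready={F} → run F
t=14: ready={F} → run F
t=15: ready={F} → run F
t=16: ready={F} → run F
t=17: ready={F} → run F
t=18: (idle)
t=19: (idle)
t=20: (idle)
t=21: (idle)
t=22: (idle)
t=23: (idle)
t=24: (idle)
t=25: (idle)

context switches = 5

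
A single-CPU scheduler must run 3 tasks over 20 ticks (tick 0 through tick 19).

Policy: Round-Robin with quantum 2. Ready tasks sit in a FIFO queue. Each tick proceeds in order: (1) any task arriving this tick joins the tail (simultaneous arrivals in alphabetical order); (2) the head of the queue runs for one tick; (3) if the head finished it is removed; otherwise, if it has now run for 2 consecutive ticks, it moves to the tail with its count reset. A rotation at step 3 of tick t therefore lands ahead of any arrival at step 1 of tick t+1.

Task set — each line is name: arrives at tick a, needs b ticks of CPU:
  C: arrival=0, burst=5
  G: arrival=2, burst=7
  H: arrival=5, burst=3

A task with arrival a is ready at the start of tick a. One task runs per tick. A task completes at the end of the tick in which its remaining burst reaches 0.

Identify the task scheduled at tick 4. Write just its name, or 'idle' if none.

running at tick 4 = G

t=0: queue=[C] q_used=0 → run C
t=1: queue=[C] q_used=1 → run C
t=2: queue=[C,G] q_used=0 → run C
t=3: queue=[C,G] q_used=1 → run C
t=4: queue=[G,C] q_used=0 → run G
t=5: queue=[G,C,H] q_used=1 → run G
t=6: queue=[C,H,G] q_used=0 → run C
t=7: queue=[H,G] q_used=0 → run H
t=8: queue=[H,G] q_used=1 → run H
t=9: queue=[G,H] q_used=0 → run G
t=10: queue=[G,H] q_used=1 → run G
t=11: queue=[H,G] q_used=0 → run H
t=12: queue=[G] q_used=0 → run G
t=13: queue=[G] q_used=1 → run G
t=14: queue=[G] q_used=0 → run G
t=15: (idle)
t=16: (idle)
t=17: (idle)
t=18: (idle)
t=19: (idle)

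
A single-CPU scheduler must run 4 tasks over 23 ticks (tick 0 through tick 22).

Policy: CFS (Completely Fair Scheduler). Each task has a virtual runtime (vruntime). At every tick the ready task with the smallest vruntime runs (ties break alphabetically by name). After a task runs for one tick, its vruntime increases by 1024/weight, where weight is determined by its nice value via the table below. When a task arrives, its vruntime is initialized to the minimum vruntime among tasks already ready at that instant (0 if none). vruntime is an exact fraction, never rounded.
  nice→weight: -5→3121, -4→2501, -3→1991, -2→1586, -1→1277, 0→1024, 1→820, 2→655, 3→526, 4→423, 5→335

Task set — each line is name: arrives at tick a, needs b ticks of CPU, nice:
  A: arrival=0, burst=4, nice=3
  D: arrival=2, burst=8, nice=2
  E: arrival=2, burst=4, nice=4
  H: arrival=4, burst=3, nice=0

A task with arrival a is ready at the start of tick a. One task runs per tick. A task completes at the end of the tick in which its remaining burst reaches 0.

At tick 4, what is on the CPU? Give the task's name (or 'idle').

running at tick 4 = E

t=0: vr[A=0] → run A
t=1: vr[A=512/263] → run A
t=2: vr[A=1024/263 D=1024/263 E=1024/263] → run A
t=3: vr[A=1536/263 D=1024/263 E=1024/263] → run D
t=4: vr[A=1536/263 D=940032/172265 E=1024/263 H=1024/263] → run E
t=5: vr[A=1536/263 D=940032/172265 E=702464/111249 H=1024/263] → run H
t=6: vr[A=1536/263 D=940032/172265 E=702464/111249 H=1287/263] → run H
t=7: vr[A=1536/263 D=940032/172265 E=702464/111249 H=1550/263] → run D
t=8: vr[A=1536/263 D=1209344/172265 E=702464/111249 H=1550/263] → run A
t=9: vr[D=1209344/172265 E=702464/111249 H=1550/263] → run H
t=10: vr[D=1209344/172265 E=702464/111249] → run E
t=11: vr[D=1209344/172265 E=971776/111249] → run D
t=12: vr[D=1478656/172265 E=971776/111249] → run D
t=13: vr[D=1747968/172265 E=971776/111249] → run E
t=14: vr[D=1747968/172265 E=413696/37083] → run D
t=15: vr[D=403456/34453 E=413696/37083] → run E
t=16: vr[D=403456/34453] → run D
t=17: vr[D=2286592/172265] → run D
t=18: vr[D=2555904/172265] → run D
t=19: (idle)
t=20: (idle)
t=21: (idle)
t=22: (idle)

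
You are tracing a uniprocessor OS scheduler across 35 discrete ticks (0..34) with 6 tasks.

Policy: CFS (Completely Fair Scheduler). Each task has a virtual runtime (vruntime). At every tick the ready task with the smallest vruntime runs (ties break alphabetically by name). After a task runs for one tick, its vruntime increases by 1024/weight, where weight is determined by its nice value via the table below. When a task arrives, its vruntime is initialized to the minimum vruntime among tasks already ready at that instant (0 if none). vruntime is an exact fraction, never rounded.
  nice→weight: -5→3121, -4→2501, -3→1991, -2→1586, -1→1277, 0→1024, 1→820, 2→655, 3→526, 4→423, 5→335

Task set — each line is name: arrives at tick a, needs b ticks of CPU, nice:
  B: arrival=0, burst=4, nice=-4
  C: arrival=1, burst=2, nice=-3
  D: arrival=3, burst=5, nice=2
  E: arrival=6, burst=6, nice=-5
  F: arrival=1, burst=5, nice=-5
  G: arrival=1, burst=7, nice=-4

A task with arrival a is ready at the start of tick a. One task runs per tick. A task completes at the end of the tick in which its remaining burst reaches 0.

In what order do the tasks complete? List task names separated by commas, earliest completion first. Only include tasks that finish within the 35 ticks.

t=0: vr[B=0] → run B
t=1: vr[B=1024/2501 C=1024/2501 F=1024/2501 G=1024/2501] → run B
t=2: vr[B=2048/2501 C=1024/2501 F=1024/2501 G=1024/2501] → run C
t=3: vr[B=2048/2501 C=4599808/4979491 D=1024/2501 F=1024/2501 G=1024/2501] → run D
t=4: vr[B=2048/2501 C=4599808/4979491 D=3231744/1638155 F=1024/2501 G=1024/2501] → run F
t=5: vr[B=2048/2501 C=4599808/4979491 D=3231744/1638155 F=5756928/7805621 G=1024/2501] → run G
t=6: vr[B=2048/2501 C=4599808/4979491 D=3231744/1638155 E=5756928/7805621 F=5756928/7805621 G=2048/2501] → run E
t=7: vr[B=2048/2501 C=4599808/4979491 D=3231744/1638155 E=8317952/7805621 F=5756928/7805621 G=2048/2501] → run F
t=8: vr[B=2048/2501 C=4599808/4979491 D=3231744/1638155 E=8317952/7805621 F=8317952/7805621 G=2048/2501] → run B
t=9: vr[B=3072/2501 C=4599808/4979491 D=3231744/1638155 E=8317952/7805621 F=8317952/7805621 G=2048/2501] → run G
t=10: vr[B=3072/2501 C=4599808/4979491 D=3231744/1638155 E=8317952/7805621 F=8317952/7805621 G=3072/2501] → run C
t=11: vr[B=3072/2501 D=3231744/1638155 E=8317952/7805621 F=8317952/7805621 G=3072/2501] → run E
t=12: vr[B=3072/2501 D=3231744/1638155 E=10878976/7805621 F=8317952/7805621 G=3072/2501] → run F
t=13: vr[B=3072/2501 D=3231744/1638155 E=10878976/7805621 F=10878976/7805621 G=3072/2501] → run B
t=14: vr[D=3231744/1638155 E=10878976/7805621 F=10878976/7805621 G=3072/2501] → run G
t=15: vr[D=3231744/1638155 E=10878976/7805621 F=10878976/7805621 G=4096/2501] → run E
t=16: vr[D=3231744/1638155 E=13440000/7805621 F=10878976/7805621 G=4096/2501] → run F
t=17: vr[D=3231744/1638155 E=13440000/7805621 F=13440000/7805621 G=4096/2501] → run G
t=18: vr[D=3231744/1638155 E=13440000/7805621 F=13440000/7805621 G=5120/2501] → run E
t=19: vr[D=3231744/1638155 E=16001024/7805621 F=13440000/7805621 G=5120/2501] → run F
t=20: vr[D=3231744/1638155 E=16001024/7805621 G=5120/2501] → run D
t=21: vr[D=5792768/1638155 E=16001024/7805621 G=5120/2501] → run G
t=22: vr[D=5792768/1638155 E=16001024/7805621 G=6144/2501] → run E
t=23: vr[D=5792768/1638155 E=18562048/7805621 G=6144/2501] → run E
t=24: vr[D=5792768/1638155 G=6144/2501] → run G
t=25: vr[D=5792768/1638155 G=7168/2501] → run G
t=26: vr[D=5792768/1638155] → run D
t=27: vr[D=8353792/1638155] → run D
t=28: vr[D=10914816/1638155] → run D
t=29: (idle)
t=30: (idle)
t=31: (idle)
t=32: (idle)
t=33: (idle)
t=34: (idle)

completion order = C, B, F, E, G, D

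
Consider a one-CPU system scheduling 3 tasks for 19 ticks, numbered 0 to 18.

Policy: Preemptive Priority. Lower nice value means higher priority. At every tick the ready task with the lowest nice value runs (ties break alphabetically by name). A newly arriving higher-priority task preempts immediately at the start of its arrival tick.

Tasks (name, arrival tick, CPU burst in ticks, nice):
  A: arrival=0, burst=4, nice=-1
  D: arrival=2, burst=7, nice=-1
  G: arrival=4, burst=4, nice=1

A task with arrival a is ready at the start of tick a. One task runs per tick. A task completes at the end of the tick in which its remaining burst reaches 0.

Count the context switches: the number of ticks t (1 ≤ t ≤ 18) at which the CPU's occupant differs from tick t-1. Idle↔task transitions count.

context switches = 3

t=0: ready={A} → run A
t=1: ready={A} → run A
t=2: ready={A,D} → run A
t=3: ready={A,D} → run A
t=4: ready={D,G} → run D
t=5: ready={D,G} → run D
t=6: ready={D,G} → run D
t=7: ready={D,G} → run D
t=8: ready={D,G} → run D
t=9: ready={D,G} → run D
t=10: ready={D,G} → run D
t=11: ready={G} → run G
t=12: ready={G} → run G
t=13: ready={G} → run G
t=14: ready={G} → run G
t=15: (idle)
t=16: (idle)
t=17: (idle)
t=18: (idle)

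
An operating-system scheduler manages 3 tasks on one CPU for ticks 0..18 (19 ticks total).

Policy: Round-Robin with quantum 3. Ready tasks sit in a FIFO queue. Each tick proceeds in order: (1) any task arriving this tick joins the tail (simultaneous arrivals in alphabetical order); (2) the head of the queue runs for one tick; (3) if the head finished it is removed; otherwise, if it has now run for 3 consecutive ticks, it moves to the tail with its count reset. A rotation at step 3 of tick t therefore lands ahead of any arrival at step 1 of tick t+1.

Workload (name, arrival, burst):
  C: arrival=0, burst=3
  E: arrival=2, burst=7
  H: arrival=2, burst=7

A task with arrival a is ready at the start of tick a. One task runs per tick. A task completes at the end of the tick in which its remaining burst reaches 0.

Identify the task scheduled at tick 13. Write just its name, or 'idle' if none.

running at tick 13 = H

t=0: queue=[C] q_used=0 → run C
t=1: queue=[C] q_used=1 → run C
t=2: queue=[C,E,H] q_used=2 → run C
t=3: queue=[E,H] q_used=0 → run E
t=4: queue=[E,H] q_used=1 → run E
t=5: queue=[E,H] q_used=2 → run E
t=6: queue=[H,E] q_used=0 → run H
t=7: queue=[H,E] q_used=1 → run H
t=8: queue=[H,E] q_used=2 → run H
t=9: queue=[E,H] q_used=0 → run E
t=10: queue=[E,H] q_used=1 → run E
t=11: queue=[E,H] q_used=2 → run E
t=12: queue=[H,E] q_used=0 → run H
t=13: queue=[H,E] q_used=1 → run H
t=14: queue=[H,E] q_used=2 → run H
t=15: queue=[E,H] q_used=0 → run E
t=16: queue=[H] q_used=0 → run H
t=17: (idle)
t=18: (idle)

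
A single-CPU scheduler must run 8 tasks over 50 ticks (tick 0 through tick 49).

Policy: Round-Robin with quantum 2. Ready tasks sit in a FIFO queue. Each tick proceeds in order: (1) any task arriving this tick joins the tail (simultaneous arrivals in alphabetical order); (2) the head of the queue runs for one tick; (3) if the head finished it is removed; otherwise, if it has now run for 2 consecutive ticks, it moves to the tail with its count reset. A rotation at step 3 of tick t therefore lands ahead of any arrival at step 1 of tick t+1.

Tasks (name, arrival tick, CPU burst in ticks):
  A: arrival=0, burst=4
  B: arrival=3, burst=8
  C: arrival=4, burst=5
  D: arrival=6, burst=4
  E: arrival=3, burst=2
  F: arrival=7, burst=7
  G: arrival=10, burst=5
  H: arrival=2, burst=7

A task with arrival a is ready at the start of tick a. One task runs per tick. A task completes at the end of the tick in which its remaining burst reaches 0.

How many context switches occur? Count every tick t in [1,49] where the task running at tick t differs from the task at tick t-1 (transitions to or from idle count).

t=0: queue=[A] q_used=0 → run A
t=1: queue=[A] q_used=1 → run A
t=2: queue=[A,H] q_used=0 → run A
t=3: queue=[A,H,B,E] q_used=1 → run A
t=4: queue=[H,B,E,C] q_used=0 → run H
t=5: queue=[H,B,E,C] q_used=1 → run H
t=6: queue=[B,E,C,H,D] q_used=0 → run B
t=7: queue=[B,E,C,H,D,F] q_used=1 → run B
t=8: queue=[E,C,H,D,F,B] q_used=0 → run E
t=9: queue=[E,C,H,D,F,B] q_used=1 → run E
t=10: queue=[C,H,D,F,B,G] q_used=0 → run C
t=11: queue=[C,H,D,F,B,G] q_used=1 → run C
t=12: queue=[H,D,F,B,G,C] q_used=0 → run H
t=13: queue=[H,D,F,B,G,C] q_used=1 → run H
t=14: queue=[D,F,B,G,C,H] q_used=0 → run D
t=15: queue=[D,F,B,G,C,H] q_used=1 → run D
t=16: queue=[F,B,G,C,H,D] q_used=0 → run F
t=17: queue=[F,B,G,C,H,D] q_used=1 → run F
t=18: queue=[B,G,C,H,D,F] q_used=0 → run B
t=19: queue=[B,G,C,H,D,F] q_used=1 → run B
t=20: queue=[G,C,H,D,F,B] q_used=0 → run G
t=21: queue=[G,C,H,D,F,B] q_used=1 → run G
t=22: queue=[C,H,D,F,B,G] q_used=0 → run C
t=23: queue=[C,H,D,F,B,G] q_used=1 → run C
t=24: queue=[H,D,F,B,G,C] q_used=0 → run H
t=25: queue=[H,D,F,B,G,C] q_used=1 → run H
t=26: queue=[D,F,B,G,C,H] q_used=0 → run D
t=27: queue=[D,F,B,G,C,H] q_used=1 → run D
t=28: queue=[F,B,G,C,H] q_used=0 → run F
t=29: queue=[F,B,G,C,H] q_used=1 → run F
t=30: queue=[B,G,C,H,F] q_used=0 → run B
t=31: queue=[B,G,C,H,F] q_used=1 → run B
t=32: queue=[G,C,H,F,B] q_used=0 → run G
t=33: queue=[G,C,H,F,B] q_used=1 → run G
t=34: queue=[C,H,F,B,G] q_used=0 → run C
t=35: queue=[H,F,B,G] q_used=0 → run H
t=36: queue=[F,B,G] q_used=0 → run F
t=37: queue=[F,B,G] q_used=1 → run F
t=38: queue=[B,G,F] q_used=0 → run B
t=39: queue=[B,G,F] q_used=1 → run B
t=40: queue=[G,F] q_used=0 → run G
t=41: queue=[F] q_used=0 → run F
t=42: (idle)
t=43: (idle)
t=44: (idle)
t=45: (idle)
t=46: (idle)
t=47: (idle)
t=48: (idle)
t=49: (idle)

context switches = 22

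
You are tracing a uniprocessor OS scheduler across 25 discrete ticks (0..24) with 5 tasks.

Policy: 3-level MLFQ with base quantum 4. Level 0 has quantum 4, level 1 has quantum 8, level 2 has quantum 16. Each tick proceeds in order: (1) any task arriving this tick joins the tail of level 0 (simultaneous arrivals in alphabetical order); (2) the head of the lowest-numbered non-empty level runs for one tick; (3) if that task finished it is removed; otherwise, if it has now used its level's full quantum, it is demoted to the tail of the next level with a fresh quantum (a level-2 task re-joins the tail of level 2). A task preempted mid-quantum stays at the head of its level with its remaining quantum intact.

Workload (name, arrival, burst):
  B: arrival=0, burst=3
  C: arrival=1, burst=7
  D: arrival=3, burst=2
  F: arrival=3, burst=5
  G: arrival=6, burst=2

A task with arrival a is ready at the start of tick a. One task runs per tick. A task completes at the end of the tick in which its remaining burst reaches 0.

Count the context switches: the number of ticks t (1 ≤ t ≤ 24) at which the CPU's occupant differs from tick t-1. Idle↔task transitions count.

t=0: L0/L1/L2 = B/-/- → run B
t=1: L0/L1/L2 = BC/-/- → run B
t=2: L0/L1/L2 = BC/-/- → run B
t=3: L0/L1/L2 = CDF/-/- → run C
t=4: L0/L1/L2 = CDF/-/- → run C
t=5: L0/L1/L2 = CDF/-/- → run C
t=6: L0/L1/L2 = CDFG/-/- → run C
t=7: L0/L1/L2 = DFG/C/- → run D
t=8: L0/L1/L2 = DFG/C/- → run D
t=9: L0/L1/L2 = FG/C/- → run F
t=10: L0/L1/L2 = FG/C/- → run F
t=11: L0/L1/L2 = FG/C/- → run F
t=12: L0/L1/L2 = FG/C/- → run F
t=13: L0/L1/L2 = G/CF/- → run G
t=14: L0/L1/L2 = G/CF/- → run G
t=15: L0/L1/L2 = -/CF/- → run C
t=16: L0/L1/L2 = -/CF/- → run C
t=17: L0/L1/L2 = -/CF/- → run C
t=18: L0/L1/L2 = -/F/- → run F
t=19: (idle)
t=20: (idle)
t=21: (idle)
t=22: (idle)
t=23: (idle)
t=24: (idle)

context switches = 7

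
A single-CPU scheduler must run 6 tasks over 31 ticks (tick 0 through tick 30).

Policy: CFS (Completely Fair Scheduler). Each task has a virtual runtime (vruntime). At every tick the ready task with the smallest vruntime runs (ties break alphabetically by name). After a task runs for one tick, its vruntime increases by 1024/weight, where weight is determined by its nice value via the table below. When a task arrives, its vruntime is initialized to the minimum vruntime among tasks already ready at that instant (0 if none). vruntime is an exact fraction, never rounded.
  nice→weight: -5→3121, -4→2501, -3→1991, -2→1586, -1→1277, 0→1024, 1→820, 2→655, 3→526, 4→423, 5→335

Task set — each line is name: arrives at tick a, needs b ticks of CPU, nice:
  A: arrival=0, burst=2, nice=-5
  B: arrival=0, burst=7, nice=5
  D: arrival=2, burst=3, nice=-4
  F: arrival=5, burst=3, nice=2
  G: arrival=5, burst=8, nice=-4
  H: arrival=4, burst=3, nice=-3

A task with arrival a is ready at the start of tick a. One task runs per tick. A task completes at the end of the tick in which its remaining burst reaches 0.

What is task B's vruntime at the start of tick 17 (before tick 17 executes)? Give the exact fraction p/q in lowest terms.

vruntime(B, start of tick 17) = 1024/335

t=0: vr[A=0 B=0] → run A
t=1: vr[A=1024/3121 B=0] → run B
t=2: vr[A=1024/3121 B=1024/335 D=1024/3121] → run A
t=3: vr[B=1024/335 D=1024/3121] → run D
t=4: vr[B=1024/335 D=5756928/7805621 H=5756928/7805621] → run D
t=5: vr[B=1024/335 D=8952832/7805621 F=5756928/7805621 G=5756928/7805621 H=5756928/7805621] → run F
t=6: vr[B=1024/335 D=8952832/7805621 F=11763743744/5112681755 G=5756928/7805621 H=5756928/7805621] → run G
t=7: vr[B=1024/335 D=8952832/7805621 F=11763743744/5112681755 G=8952832/7805621 H=5756928/7805621] → run H
t=8: vr[B=1024/335 D=8952832/7805621 F=11763743744/5112681755 G=8952832/7805621 H=19454999552/15540991411] → run D
t=9: vr[B=1024/335 F=11763743744/5112681755 G=8952832/7805621 H=19454999552/15540991411] → run G
t=10: vr[B=1024/335 F=11763743744/5112681755 G=12148736/7805621 H=19454999552/15540991411] → run H
t=11: vr[B=1024/335 F=11763743744/5112681755 G=12148736/7805621 H=27447955456/15540991411] → run G
t=12: vr[B=1024/335 F=11763743744/5112681755 G=15344640/7805621 H=27447955456/15540991411] → run H
t=13: vr[B=1024/335 F=11763743744/5112681755 G=15344640/7805621] → run G
t=14: vr[B=1024/335 F=11763743744/5112681755 G=18540544/7805621] → run F
t=15: vr[B=1024/335 F=19756699648/5112681755 G=18540544/7805621] → run G
t=16: vr[B=1024/335 F=19756699648/5112681755 G=21736448/7805621] → run G
t=17: vr[B=1024/335 F=19756699648/5112681755 G=24932352/7805621] → run B
t=18: vr[B=2048/335 F=19756699648/5112681755 G=24932352/7805621] → run G
t=19: vr[B=2048/335 F=19756699648/5112681755 G=28128256/7805621] → run G
t=20: vr[B=2048/335 F=19756699648/5112681755] → run F
t=21: vr[B=2048/335] → run B
t=22: vr[B=3072/335] → run B
t=23: vr[B=4096/335] → run B
t=24: vr[B=1024/67] → run B
t=25: vr[B=6144/335] → run B
t=26: (idle)
t=27: (idle)
t=28: (idle)
t=29: (idle)
t=30: (idle)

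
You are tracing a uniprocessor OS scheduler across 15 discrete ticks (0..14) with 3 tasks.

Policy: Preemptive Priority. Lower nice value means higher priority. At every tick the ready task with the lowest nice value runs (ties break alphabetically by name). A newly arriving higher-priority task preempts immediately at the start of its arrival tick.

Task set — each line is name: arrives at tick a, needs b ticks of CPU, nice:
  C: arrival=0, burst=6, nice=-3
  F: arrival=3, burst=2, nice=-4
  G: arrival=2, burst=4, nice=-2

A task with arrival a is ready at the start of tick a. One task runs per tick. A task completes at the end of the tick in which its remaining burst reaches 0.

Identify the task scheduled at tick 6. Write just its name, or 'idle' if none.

running at tick 6 = C

t=0: ready={C} → run C
t=1: ready={C} → run C
t=2: ready={C,G} → run C
t=3: ready={C,F,G} → run F
t=4: ready={C,F,G} → run F
t=5: ready={C,G} → run C
t=6: ready={C,G} → run C
t=7: ready={C,G} → run C
t=8: ready={G} → run G
t=9: ready={G} → run G
t=10: ready={G} → run G
t=11: ready={G} → run G
t=12: (idle)
t=13: (idle)
t=14: (idle)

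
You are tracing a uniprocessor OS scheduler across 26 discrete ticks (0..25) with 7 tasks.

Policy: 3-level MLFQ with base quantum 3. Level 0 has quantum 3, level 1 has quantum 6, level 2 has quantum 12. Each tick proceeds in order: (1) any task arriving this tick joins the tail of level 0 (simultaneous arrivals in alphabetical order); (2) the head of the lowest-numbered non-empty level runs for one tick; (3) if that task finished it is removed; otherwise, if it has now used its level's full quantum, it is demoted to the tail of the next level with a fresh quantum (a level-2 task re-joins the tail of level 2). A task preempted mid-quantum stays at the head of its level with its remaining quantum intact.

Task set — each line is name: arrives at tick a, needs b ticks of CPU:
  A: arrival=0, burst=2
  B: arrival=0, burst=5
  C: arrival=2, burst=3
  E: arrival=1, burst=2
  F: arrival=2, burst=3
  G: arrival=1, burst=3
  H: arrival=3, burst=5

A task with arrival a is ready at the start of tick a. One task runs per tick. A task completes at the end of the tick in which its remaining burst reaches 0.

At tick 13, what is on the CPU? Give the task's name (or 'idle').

running at tick 13 = F

t=0: L0/L1/L2 = AB/-/- → run A
t=1: L0/L1/L2 = ABEG/-/- → run A
t=2: L0/L1/L2 = BEGCF/-/- → run B
t=3: L0/L1/L2 = BEGCFH/-/- → run B
t=4: L0/L1/L2 = BEGCFH/-/- → run B
t=5: L0/L1/L2 = EGCFH/B/- → run E
t=6: L0/L1/L2 = EGCFH/B/- → run E
t=7: L0/L1/L2 = GCFH/B/- → run G
t=8: L0/L1/L2 = GCFH/B/- → run G
t=9: L0/L1/L2 = GCFH/B/- → run G
t=10: L0/L1/L2 = CFH/B/- → run C
t=11: L0/L1/L2 = CFH/B/- → run C
t=12: L0/L1/L2 = CFH/B/- → run C
t=13: L0/L1/L2 = FH/B/- → run F
t=14: L0/L1/L2 = FH/B/- → run F
t=15: L0/L1/L2 = FH/B/- → run F
t=16: L0/L1/L2 = H/B/- → run H
t=17: L0/L1/L2 = H/B/- → run H
t=18: L0/L1/L2 = H/B/- → run H
t=19: L0/L1/L2 = -/BH/- → run B
t=20: L0/L1/L2 = -/BH/- → run B
t=21: L0/L1/L2 = -/H/- → run H
t=22: L0/L1/L2 = -/H/- → run H
t=23: (idle)
t=24: (idle)
t=25: (idle)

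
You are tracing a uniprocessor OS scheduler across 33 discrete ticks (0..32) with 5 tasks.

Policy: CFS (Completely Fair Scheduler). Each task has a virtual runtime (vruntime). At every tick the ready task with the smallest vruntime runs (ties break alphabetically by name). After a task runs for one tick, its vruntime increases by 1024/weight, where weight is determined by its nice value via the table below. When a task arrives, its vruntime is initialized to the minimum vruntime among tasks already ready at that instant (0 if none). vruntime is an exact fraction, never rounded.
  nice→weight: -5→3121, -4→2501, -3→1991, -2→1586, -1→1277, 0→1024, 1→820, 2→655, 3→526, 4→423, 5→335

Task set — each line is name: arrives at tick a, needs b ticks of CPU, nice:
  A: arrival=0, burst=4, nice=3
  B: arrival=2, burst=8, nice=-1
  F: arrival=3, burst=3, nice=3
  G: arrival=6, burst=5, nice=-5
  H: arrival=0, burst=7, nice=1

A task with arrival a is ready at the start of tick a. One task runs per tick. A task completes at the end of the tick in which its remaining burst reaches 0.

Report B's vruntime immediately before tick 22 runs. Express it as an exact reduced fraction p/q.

vruntime(B, start of tick 22) = 1586432/261785

t=0: vr[A=0 H=0] → run A
t=1: vr[A=512/263 H=0] → run H
t=2: vr[A=512/263 B=256/205 H=256/205] → run B
t=3: vr[A=512/263 B=536832/261785 F=256/205 H=256/205] → run F
t=4: vr[A=512/263 B=536832/261785 F=172288/53915 H=256/205] → run H
t=5: vr[A=512/263 B=536832/261785 F=172288/53915 H=512/205] → run A
t=6: vr[A=1024/263 B=536832/261785 F=172288/53915 G=536832/261785 H=512/205] → run B
t=7: vr[A=1024/263 B=746752/261785 F=172288/53915 G=536832/261785 H=512/205] → run G
t=8: vr[A=1024/263 B=746752/261785 F=172288/53915 G=1943520512/817030985 H=512/205] → run G
t=9: vr[A=1024/263 B=746752/261785 F=172288/53915 G=2211588352/817030985 H=512/205] → run H
t=10: vr[A=1024/263 B=746752/261785 F=172288/53915 G=2211588352/817030985 H=768/205] → run G
t=11: vr[A=1024/263 B=746752/261785 F=172288/53915 G=2479656192/817030985 H=768/205] → run B
t=12: vr[A=1024/263 B=956672/261785 F=172288/53915 G=2479656192/817030985 H=768/205] → run G
t=13: vr[A=1024/263 B=956672/261785 F=172288/53915 G=2747724032/817030985 H=768/205] → run F
t=14: vr[A=1024/263 B=956672/261785 F=277248/53915 G=2747724032/817030985 H=768/205] → run G
t=15: vr[A=1024/263 B=956672/261785 F=277248/53915 H=768/205] → run B
t=16: vr[A=1024/263 B=1166592/261785 F=277248/53915 H=768/205] → run H
t=17: vr[A=1024/263 B=1166592/261785 F=277248/53915 H=1024/205] → run A
t=18: vr[A=1536/263 B=1166592/261785 F=277248/53915 H=1024/205] → run B
t=19: vr[A=1536/263 B=1376512/261785 F=277248/53915 H=1024/205] → run H
t=20: vr[A=1536/263 B=1376512/261785 F=277248/53915 H=256/41] → run F
t=21: vr[A=1536/263 B=1376512/261785 H=256/41] → run B
t=22: vr[A=1536/263 B=1586432/261785 H=256/41] → run A
t=23: vr[B=1586432/261785 H=256/41] → run B
t=24: vr[B=1796352/261785 H=256/41] → run H
t=25: vr[B=1796352/261785 H=1536/205] → run B
t=26: vr[H=1536/205] → run H
t=27: (idle)
t=28: (idle)
t=29: (idle)
t=30: (idle)
t=31: (idle)
t=32: (idle)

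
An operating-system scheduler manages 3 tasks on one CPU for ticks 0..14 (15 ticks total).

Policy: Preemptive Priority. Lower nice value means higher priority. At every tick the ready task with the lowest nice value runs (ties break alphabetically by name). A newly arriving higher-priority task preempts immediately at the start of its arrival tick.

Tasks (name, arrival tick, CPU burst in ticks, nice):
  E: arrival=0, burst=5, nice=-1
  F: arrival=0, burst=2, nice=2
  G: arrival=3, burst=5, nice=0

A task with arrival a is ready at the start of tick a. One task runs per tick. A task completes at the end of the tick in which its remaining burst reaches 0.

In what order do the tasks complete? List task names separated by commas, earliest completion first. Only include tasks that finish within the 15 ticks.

completion order = E, G, F

t=0: ready={E,F} → run E
t=1: ready={E,F} → run E
t=2: ready={E,F} → run E
t=3: ready={E,F,G} → run E
t=4: ready={E,F,G} → run E
t=5: ready={F,G} → run G
t=6: ready={F,G} → run G
t=7: ready={F,G} → run G
t=8: ready={F,G} → run G
t=9: ready={F,G} → run G
t=10: ready={F} → run F
t=11: ready={F} → run F
t=12: (idle)
t=13: (idle)
t=14: (idle)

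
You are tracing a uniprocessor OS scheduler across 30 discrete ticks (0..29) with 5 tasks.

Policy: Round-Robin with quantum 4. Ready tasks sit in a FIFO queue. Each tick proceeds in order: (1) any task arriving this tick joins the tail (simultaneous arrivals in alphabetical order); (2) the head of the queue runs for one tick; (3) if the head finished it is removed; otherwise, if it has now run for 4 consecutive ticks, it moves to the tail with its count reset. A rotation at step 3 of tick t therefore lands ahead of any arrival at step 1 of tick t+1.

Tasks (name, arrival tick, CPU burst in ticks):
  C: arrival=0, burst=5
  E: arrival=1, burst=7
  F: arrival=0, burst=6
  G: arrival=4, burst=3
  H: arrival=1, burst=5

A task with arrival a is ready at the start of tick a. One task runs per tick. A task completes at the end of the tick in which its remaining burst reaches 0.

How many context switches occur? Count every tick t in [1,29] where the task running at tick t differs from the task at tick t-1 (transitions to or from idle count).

t=0: queue=[C,F] q_used=0 → run C
t=1: queue=[C,F,E,H] q_used=1 → run C
t=2: queue=[C,F,E,H] q_used=2 → run C
t=3: queue=[C,F,E,H] q_used=3 → run C
t=4: queue=[F,E,H,C,G] q_used=0 → run F
t=5: queue=[F,E,H,C,G] q_used=1 → run F
t=6: queue=[F,E,H,C,G] q_used=2 → run F
t=7: queue=[F,E,H,C,G] q_used=3 → run F
t=8: queue=[E,H,C,G,F] q_used=0 → run E
t=9: queue=[E,H,C,G,F] q_used=1 → run E
t=10: queue=[E,H,C,G,F] q_used=2 → run E
t=11: queue=[E,H,C,G,F] q_used=3 → run E
t=12: queue=[H,C,G,F,E] q_used=0 → run H
t=13: queue=[H,C,G,F,E] q_used=1 → run H
t=14: queue=[H,C,G,F,E] q_used=2 → run H
t=15: queue=[H,C,G,F,E] q_used=3 → run H
t=16: queue=[C,G,F,E,H] q_used=0 → run C
t=17: queue=[G,F,E,H] q_used=0 → run G
t=18: queue=[G,F,E,H] q_used=1 → run G
t=19: queue=[G,F,E,H] q_used=2 → run G
t=20: queue=[F,E,H] q_used=0 → run F
t=21: queue=[F,E,H] q_used=1 → run F
t=22: queue=[E,H] q_used=0 → run E
t=23: queue=[E,H] q_used=1 → run E
t=24: queue=[E,H] q_used=2 → run E
t=25: queue=[H] q_used=0 → run H
t=26: (idle)
t=27: (idle)
t=28: (idle)
t=29: (idle)

context switches = 9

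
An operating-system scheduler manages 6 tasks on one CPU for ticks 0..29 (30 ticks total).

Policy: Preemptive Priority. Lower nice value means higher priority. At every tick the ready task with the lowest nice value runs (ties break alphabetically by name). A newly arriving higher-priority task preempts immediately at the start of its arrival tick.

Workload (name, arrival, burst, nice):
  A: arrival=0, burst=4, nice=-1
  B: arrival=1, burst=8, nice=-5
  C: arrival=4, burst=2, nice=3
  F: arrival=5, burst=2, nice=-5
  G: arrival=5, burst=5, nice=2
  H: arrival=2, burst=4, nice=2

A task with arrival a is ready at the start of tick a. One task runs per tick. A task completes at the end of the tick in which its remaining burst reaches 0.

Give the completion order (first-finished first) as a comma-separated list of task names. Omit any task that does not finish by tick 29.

completion order = B, F, A, G, H, C

t=0: ready={A} → run A
t=1: ready={A,B} → run B
t=2: ready={A,B,H} → run B
t=3: ready={A,B,H} → run B
t=4: ready={A,B,C,H} → run B
t=5: ready={A,B,C,F,G,H} → run B
t=6: ready={A,B,C,F,G,H} → run B
t=7: ready={A,B,C,F,G,H} → run B
t=8: ready={A,B,C,F,G,H} → run B
t=9: ready={A,C,F,G,H} → run F
t=10: ready={A,C,F,G,H} → run F
t=11: ready={A,C,G,H} → run A
t=12: ready={A,C,G,H} → run A
t=13: ready={A,C,G,H} → run A
t=14: ready={C,G,H} → run G
t=15: ready={C,G,H} → run G
t=16: ready={C,G,H} → run G
t=17: ready={C,G,H} → run G
t=18: ready={C,G,H} → run G
t=19: ready={C,H} → run H
t=20: ready={C,H} → run H
t=21: ready={C,H} → run H
t=22: ready={C,H} → run H
t=23: ready={C} → run C
t=24: ready={C} → run C
t=25: (idle)
t=26: (idle)
t=27: (idle)
t=28: (idle)
t=29: (idle)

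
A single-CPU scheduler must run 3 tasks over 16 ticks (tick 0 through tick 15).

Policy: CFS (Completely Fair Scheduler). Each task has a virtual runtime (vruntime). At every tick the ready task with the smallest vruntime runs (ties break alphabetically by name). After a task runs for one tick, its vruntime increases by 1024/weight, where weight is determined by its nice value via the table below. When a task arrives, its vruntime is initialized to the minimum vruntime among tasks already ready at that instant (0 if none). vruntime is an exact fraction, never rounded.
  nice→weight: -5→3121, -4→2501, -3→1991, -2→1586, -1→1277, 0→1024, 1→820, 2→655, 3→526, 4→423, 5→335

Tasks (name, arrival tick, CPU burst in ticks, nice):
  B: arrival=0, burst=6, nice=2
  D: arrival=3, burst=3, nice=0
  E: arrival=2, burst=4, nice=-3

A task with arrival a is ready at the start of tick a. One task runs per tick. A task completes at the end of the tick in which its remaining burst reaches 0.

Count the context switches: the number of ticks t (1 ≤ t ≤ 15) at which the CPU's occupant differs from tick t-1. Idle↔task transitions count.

context switches = 8

t=0: vr[B=0] → run B
t=1: vr[B=1024/655] → run B
t=2: vr[B=2048/655 E=2048/655] → run B
t=3: vr[B=3072/655 D=2048/655 E=2048/655] → run D
t=4: vr[B=3072/655 D=2703/655 E=2048/655] → run E
t=5: vr[B=3072/655 D=2703/655 E=4748288/1304105] → run E
t=6: vr[B=3072/655 D=2703/655 E=5419008/1304105] → run D
t=7: vr[B=3072/655 D=3358/655 E=5419008/1304105] → run E
t=8: vr[B=3072/655 D=3358/655 E=6089728/1304105] → run E
t=9: vr[B=3072/655 D=3358/655] → run B
t=10: vr[B=4096/655 D=3358/655] → run D
t=11: vr[B=4096/655] → run B
t=12: vr[B=1024/131] → run B
t=13: (idle)
t=14: (idle)
t=15: (idle)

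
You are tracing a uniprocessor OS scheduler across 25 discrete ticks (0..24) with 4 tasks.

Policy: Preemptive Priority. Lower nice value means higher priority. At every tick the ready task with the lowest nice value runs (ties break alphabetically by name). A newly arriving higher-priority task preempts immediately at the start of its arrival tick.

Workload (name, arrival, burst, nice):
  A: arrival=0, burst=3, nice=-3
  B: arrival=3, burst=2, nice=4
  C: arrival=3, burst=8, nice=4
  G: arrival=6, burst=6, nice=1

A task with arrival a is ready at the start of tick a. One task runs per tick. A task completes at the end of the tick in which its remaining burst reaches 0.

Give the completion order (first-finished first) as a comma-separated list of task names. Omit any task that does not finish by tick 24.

t=0: ready={A} → run A
t=1: ready={A} → run A
t=2: ready={A} → run A
t=3: ready={B,C} → run B
t=4: ready={B,C} → run B
t=5: ready={C} → run C
t=6: ready={C,G} → run G
t=7: ready={C,G} → run G
t=8: ready={C,G} → run G
t=9: ready={C,G} → run G
t=10: ready={C,G} → run G
t=11: ready={C,G} → run G
t=12: ready={C} → run C
t=13: ready={C} → run C
t=14: ready={C} → run C
t=15: ready={C} → run C
t=16: ready={C} → run C
t=17: ready={C} → run C
t=18: ready={C} → run C
t=19: (idle)
t=20: (idle)
t=21: (idle)
t=22: (idle)
t=23: (idle)
t=24: (idle)

completion order = A, B, G, C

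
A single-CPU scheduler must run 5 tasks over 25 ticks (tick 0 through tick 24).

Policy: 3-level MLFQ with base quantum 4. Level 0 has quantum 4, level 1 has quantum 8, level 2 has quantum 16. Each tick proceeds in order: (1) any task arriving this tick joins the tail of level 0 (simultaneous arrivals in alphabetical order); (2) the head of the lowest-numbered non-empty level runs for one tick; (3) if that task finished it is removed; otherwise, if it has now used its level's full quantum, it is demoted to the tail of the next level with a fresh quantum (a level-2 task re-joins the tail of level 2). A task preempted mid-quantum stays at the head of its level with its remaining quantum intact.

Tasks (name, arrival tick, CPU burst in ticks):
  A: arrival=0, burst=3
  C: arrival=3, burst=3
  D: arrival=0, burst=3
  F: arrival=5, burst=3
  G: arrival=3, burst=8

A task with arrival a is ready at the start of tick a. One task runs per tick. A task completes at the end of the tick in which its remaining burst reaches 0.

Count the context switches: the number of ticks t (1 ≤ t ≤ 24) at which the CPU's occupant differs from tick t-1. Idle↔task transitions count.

t=0: L0/L1/L2 = AD/-/- → run A
t=1: L0/L1/L2 = AD/-/- → run A
t=2: L0/L1/L2 = AD/-/- → run A
t=3: L0/L1/L2 = DCG/-/- → run D
t=4: L0/L1/L2 = DCG/-/- → run D
t=5: L0/L1/L2 = DCGF/-/- → run D
t=6: L0/L1/L2 = CGF/-/- → run C
t=7: L0/L1/L2 = CGF/-/- → run C
t=8: L0/L1/L2 = CGF/-/- → run C
t=9: L0/L1/L2 = GF/-/- → run G
t=10: L0/L1/L2 = GF/-/- → run G
t=11: L0/L1/L2 = GF/-/- → run G
t=12: L0/L1/L2 = GF/-/- → run G
t=13: L0/L1/L2 = F/G/- → run F
t=14: L0/L1/L2 = F/G/- → run F
t=15: L0/L1/L2 = F/G/- → run F
t=16: L0/L1/L2 = -/G/- → run G
t=17: L0/L1/L2 = -/G/- → run G
t=18: L0/L1/L2 = -/G/- → run G
t=19: L0/L1/L2 = -/G/- → run G
t=20: (idle)
t=21: (idle)
t=22: (idle)
t=23: (idle)
t=24: (idle)

context switches = 6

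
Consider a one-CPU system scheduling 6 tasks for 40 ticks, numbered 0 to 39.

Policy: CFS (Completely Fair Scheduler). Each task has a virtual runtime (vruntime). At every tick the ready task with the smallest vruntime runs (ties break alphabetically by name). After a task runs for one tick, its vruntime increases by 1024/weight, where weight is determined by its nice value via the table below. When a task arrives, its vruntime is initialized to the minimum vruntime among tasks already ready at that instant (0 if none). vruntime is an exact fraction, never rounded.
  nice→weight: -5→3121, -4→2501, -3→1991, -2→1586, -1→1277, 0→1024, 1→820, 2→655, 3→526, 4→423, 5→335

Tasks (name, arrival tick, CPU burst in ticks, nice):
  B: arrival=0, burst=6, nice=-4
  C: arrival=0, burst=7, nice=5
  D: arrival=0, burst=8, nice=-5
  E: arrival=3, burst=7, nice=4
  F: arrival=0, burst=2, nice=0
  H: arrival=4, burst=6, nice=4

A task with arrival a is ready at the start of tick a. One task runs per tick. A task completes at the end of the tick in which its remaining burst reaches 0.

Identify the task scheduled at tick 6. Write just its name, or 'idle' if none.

t=0: vr[B=0 C=0 D=0 F=0] → run B
t=1: vr[B=1024/2501 C=0 D=0 F=0] → run C
t=2: vr[B=1024/2501 C=1024/335 D=0 F=0] → run D
t=3: vr[B=1024/2501 C=1024/335 D=1024/3121 E=0 F=0] → run E
t=4: vr[B=1024/2501 C=1024/335 D=1024/3121 E=1024/423 F=0 H=0] → run F
t=5: vr[B=1024/2501 C=1024/335 D=1024/3121 E=1024/423 F=1 H=0] → run H
t=6: vr[B=1024/2501 C=1024/335 D=1024/3121 E=1024/423 F=1 H=1024/423] → run D
t=7: vr[B=1024/2501 C=1024/335 D=2048/3121 E=1024/423 F=1 H=1024/423] → run B
t=8: vr[B=2048/2501 C=1024/335 D=2048/3121 E=1024/423 F=1 H=1024/423] → run D
t=9: vr[B=2048/2501 C=1024/335 D=3072/3121 E=1024/423 F=1 H=1024/423] → run B
t=10: vr[B=3072/2501 C=1024/335 D=3072/3121 E=1024/423 F=1 H=1024/423] → run D
t=11: vr[B=3072/2501 C=1024/335 D=4096/3121 E=1024/423 F=1 H=1024/423] → run F
t=12: vr[B=3072/2501 C=1024/335 D=4096/3121 E=1024/423 H=1024/423] → run B
t=13: vr[B=4096/2501 C=1024/335 D=4096/3121 E=1024/423 H=1024/423] → run D
t=14: vr[B=4096/2501 C=1024/335 D=5120/3121 E=1024/423 H=1024/423] → run B
t=15: vr[B=5120/2501 C=1024/335 D=5120/3121 E=1024/423 H=1024/423] → run D
t=16: vr[B=5120/2501 C=1024/335 D=6144/3121 E=1024/423 H=1024/423] → run D
t=17: vr[B=5120/2501 C=1024/335 D=7168/3121 E=1024/423 H=1024/423] → run B
t=18: vr[C=1024/335 D=7168/3121 E=1024/423 H=1024/423] → run D
t=19: vr[C=1024/335 E=1024/423 H=1024/423] → run E
t=20: vr[C=1024/335 E=2048/423 H=1024/423] → run H
t=21: vr[C=1024/335 E=2048/423 H=2048/423] → run C
t=22: vr[C=2048/335 E=2048/423 H=2048/423] → run E
t=23: vr[C=2048/335 E=1024/141 H=2048/423] → run H
t=24: vr[C=2048/335 E=1024/141 H=1024/141] → run C
t=25: vr[C=3072/335 E=1024/141 H=1024/141] → run E
t=26: vr[C=3072/335 E=4096/423 H=1024/141] → run H
t=27: vr[C=3072/335 E=4096/423 H=4096/423] → run C
t=28: vr[C=4096/335 E=4096/423 H=4096/423] → run E
t=29: vr[C=4096/335 E=5120/423 H=4096/423] → run H
t=30: vr[C=4096/335 E=5120/423 H=5120/423] → run E
t=31: vr[C=4096/335 E=2048/141 H=5120/423] → run H
t=32: vr[C=4096/335 E=2048/141] → run C
t=33: vr[C=1024/67 E=2048/141] → run E
t=34: vr[C=1024/67] → run C
t=35: vr[C=6144/335] → run C
t=36: (idle)
t=37: (idle)
t=38: (idle)
t=39: (idle)

running at tick 6 = D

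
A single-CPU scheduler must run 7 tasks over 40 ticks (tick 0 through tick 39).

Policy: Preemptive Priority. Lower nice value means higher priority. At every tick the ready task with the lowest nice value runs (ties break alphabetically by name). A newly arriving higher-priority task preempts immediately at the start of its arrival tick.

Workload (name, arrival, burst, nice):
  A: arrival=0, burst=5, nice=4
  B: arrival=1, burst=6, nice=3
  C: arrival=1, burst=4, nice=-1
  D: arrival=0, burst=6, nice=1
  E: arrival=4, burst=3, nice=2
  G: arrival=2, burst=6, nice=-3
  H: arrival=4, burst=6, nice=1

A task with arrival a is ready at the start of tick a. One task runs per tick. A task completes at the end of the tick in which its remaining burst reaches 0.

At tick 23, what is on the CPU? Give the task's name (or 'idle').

t=0: ready={A,D} → run D
t=1: ready={A,B,C,D} → run C
t=2: ready={A,B,C,D,G} → run G
t=3: ready={A,B,C,D,G} → run G
t=4: ready={A,B,C,D,E,G,H} → run G
t=5: ready={A,B,C,D,E,G,H} → run G
t=6: ready={A,B,C,D,E,G,H} → run G
t=7: ready={A,B,C,D,E,G,H} → run G
t=8: ready={A,B,C,D,E,H} → run C
t=9: ready={A,B,C,D,E,H} → run C
t=10: ready={A,B,C,D,E,H} → run C
t=11: ready={A,B,D,E,H} → run D
t=12: ready={A,B,D,E,H} → run D
t=13: ready={A,B,D,E,H} → run D
t=14: ready={A,B,D,E,H} → run D
t=15: ready={A,B,D,E,H} → run D
t=16: ready={A,B,E,H} → run H
t=17: ready={A,B,E,H} → run H
t=18: ready={A,B,E,H} → run H
t=19: ready={A,B,E,H} → run H
t=20: ready={A,B,E,H} → run H
t=21: ready={A,B,E,H} → run H
t=22: ready={A,B,E} → run E
t=23: ready={A,B,E} → run E
t=24: ready={A,B,E} → run E
t=25: ready={A,B} → run B
t=26: ready={A,B} → run B
t=27: ready={A,B} → run B
t=28: ready={A,B} → run B
t=29: ready={A,B} → run B
t=30: ready={A,B} → run B
t=31: ready={A} → run A
t=32: ready={A} → run A
t=33: ready={A} → run A
t=34: ready={A} → run A
t=35: ready={A} → run A
t=36: (idle)
t=37: (idle)
t=38: (idle)
t=39: (idle)

running at tick 23 = E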